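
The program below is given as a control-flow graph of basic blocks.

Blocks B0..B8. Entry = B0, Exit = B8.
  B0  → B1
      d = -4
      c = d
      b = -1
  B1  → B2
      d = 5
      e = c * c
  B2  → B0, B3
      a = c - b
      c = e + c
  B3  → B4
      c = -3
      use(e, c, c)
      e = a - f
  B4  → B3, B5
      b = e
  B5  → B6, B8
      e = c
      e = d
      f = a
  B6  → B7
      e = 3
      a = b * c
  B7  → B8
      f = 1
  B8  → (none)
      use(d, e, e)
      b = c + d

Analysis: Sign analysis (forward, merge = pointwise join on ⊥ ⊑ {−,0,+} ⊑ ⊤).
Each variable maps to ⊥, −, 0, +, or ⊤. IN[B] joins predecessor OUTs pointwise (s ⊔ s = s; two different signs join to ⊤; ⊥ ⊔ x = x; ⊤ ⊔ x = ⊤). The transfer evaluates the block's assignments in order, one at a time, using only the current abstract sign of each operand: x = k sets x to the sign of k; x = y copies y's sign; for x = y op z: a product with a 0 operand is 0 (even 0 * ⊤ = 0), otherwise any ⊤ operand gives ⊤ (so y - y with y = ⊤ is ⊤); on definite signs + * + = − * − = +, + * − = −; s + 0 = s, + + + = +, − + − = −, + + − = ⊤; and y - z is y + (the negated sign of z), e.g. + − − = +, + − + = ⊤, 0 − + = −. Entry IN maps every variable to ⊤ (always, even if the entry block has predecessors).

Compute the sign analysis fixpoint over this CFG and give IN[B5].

Answer: {a: ⊤, b: ⊤, c: -, d: +, e: ⊤, f: ⊤}

Working:
Converged values:
  B0:   IN=(all ⊤)   OUT={b:-, c:-, d:-; rest ⊤}
  B1:   IN={b:-, c:-, d:-; rest ⊤}   OUT={b:-, c:-, d:+, e:+; rest ⊤}
  B2:   IN={b:-, c:-, d:+, e:+; rest ⊤}   OUT={b:-, d:+, e:+; rest ⊤}
  B3:   IN={d:+; rest ⊤}   OUT={c:-, d:+; rest ⊤}
  B4:   IN={c:-, d:+; rest ⊤}   OUT={c:-, d:+; rest ⊤}
  B5:   IN={c:-, d:+; rest ⊤}   OUT={c:-, d:+, e:+; rest ⊤}
  B6:   IN={c:-, d:+, e:+; rest ⊤}   OUT={c:-, d:+, e:+; rest ⊤}
  B7:   IN={c:-, d:+, e:+; rest ⊤}   OUT={c:-, d:+, e:+, f:+; rest ⊤}
  B8:   IN={c:-, d:+, e:+; rest ⊤}   OUT={c:-, d:+, e:+; rest ⊤}

Merge at B5: IN[B5] = OUT[B4] = {a: ⊤, b: ⊤, c: -, d: +, e: ⊤, f: ⊤}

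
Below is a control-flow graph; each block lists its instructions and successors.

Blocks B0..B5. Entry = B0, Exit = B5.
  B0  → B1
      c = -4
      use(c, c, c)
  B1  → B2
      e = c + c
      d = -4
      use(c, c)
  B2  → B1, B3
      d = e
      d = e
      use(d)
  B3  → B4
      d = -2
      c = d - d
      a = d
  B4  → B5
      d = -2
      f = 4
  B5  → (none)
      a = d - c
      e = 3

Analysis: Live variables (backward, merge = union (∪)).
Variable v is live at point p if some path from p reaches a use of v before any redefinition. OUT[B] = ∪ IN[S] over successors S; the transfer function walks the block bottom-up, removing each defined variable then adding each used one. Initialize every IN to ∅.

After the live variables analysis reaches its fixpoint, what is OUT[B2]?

Converged values:
  B0: | IN={} | OUT={c}
  B1: | IN={c} | OUT={c, e}
  B2: | IN={c, e} | OUT={c}
  B3: | IN={} | OUT={c}
  B4: | IN={c} | OUT={c, d}
  B5: | IN={c, d} | OUT={}

Merge at B2: OUT[B2] = IN[B1] ⊔ IN[B3] = {c}

Answer: {c}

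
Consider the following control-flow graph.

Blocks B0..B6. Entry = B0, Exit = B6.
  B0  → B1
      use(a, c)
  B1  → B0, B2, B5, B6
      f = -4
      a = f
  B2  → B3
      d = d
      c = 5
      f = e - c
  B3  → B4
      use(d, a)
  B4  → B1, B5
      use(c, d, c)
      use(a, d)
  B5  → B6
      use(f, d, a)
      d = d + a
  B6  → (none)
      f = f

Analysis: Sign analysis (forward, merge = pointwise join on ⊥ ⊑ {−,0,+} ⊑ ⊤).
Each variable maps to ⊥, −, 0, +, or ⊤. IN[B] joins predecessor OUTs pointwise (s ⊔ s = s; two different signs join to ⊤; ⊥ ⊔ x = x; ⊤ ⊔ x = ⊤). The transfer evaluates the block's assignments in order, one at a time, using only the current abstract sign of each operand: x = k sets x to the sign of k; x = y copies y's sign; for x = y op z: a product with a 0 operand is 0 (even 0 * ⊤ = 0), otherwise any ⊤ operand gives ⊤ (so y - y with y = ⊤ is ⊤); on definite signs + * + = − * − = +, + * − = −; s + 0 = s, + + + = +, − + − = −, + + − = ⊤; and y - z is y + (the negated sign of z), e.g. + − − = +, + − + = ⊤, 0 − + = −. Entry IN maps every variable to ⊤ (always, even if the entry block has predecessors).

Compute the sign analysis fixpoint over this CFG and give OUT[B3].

Answer: {a: -, b: ⊤, c: +, d: ⊤, e: ⊤, f: ⊤}

Derivation:
Per-block solution:
  B0: | IN=(all ⊤) | OUT=(all ⊤)
  B1: | IN=(all ⊤) | OUT={a:-, f:-; rest ⊤}
  B2: | IN={a:-, f:-; rest ⊤} | OUT={a:-, c:+; rest ⊤}
  B3: | IN={a:-, c:+; rest ⊤} | OUT={a:-, c:+; rest ⊤}
  B4: | IN={a:-, c:+; rest ⊤} | OUT={a:-, c:+; rest ⊤}
  B5: | IN={a:-; rest ⊤} | OUT={a:-; rest ⊤}
  B6: | IN={a:-; rest ⊤} | OUT={a:-; rest ⊤}

Merge at B3: IN[B3] = OUT[B2] = {a: -, b: ⊤, c: +, d: ⊤, e: ⊤, f: ⊤}
Applying B3's transfer function to that IN value gives OUT[B3] (row B3 above).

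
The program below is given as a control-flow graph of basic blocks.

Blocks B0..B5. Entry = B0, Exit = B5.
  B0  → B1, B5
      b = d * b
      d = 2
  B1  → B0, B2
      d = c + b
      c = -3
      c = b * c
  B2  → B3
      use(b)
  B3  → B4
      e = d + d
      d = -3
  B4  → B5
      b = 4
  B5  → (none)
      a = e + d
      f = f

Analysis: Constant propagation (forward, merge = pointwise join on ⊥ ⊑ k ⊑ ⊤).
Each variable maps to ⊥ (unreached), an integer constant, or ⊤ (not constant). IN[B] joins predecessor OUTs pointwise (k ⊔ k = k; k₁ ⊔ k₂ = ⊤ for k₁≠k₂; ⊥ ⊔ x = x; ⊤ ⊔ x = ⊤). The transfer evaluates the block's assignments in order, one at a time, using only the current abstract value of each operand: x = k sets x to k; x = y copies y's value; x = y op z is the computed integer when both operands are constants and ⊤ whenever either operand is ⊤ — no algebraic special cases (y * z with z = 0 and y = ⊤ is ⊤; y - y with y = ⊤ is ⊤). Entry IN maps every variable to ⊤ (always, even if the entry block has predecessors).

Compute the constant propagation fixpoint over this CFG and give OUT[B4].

Converged values:
  B0:   IN=(all ⊤)   OUT={d:2; rest ⊤}
  B1:   IN={d:2; rest ⊤}   OUT=(all ⊤)
  B2:   IN=(all ⊤)   OUT=(all ⊤)
  B3:   IN=(all ⊤)   OUT={d:-3; rest ⊤}
  B4:   IN={d:-3; rest ⊤}   OUT={b:4, d:-3; rest ⊤}
  B5:   IN=(all ⊤)   OUT=(all ⊤)

Merge at B4: IN[B4] = OUT[B3] = {a: ⊤, b: ⊤, c: ⊤, d: -3, e: ⊤, f: ⊤}
Applying B4's transfer function to that IN value gives OUT[B4] (row B4 above).

Answer: {a: ⊤, b: 4, c: ⊤, d: -3, e: ⊤, f: ⊤}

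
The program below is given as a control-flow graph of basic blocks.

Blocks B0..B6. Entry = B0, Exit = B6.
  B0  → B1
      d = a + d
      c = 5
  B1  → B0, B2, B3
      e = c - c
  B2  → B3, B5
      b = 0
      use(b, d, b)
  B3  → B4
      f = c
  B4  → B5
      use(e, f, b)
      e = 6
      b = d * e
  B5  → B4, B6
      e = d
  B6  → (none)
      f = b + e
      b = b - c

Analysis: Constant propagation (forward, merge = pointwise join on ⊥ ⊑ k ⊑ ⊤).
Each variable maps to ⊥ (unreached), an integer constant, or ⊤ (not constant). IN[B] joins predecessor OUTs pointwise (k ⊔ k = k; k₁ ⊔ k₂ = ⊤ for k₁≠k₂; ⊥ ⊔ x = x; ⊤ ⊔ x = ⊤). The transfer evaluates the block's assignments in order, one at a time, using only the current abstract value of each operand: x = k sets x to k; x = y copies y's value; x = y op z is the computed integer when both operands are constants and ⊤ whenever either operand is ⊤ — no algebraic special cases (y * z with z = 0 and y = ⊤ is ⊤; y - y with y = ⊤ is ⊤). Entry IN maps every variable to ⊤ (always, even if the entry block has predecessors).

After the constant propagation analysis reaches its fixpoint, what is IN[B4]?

Answer: {a: ⊤, b: ⊤, c: 5, d: ⊤, e: ⊤, f: ⊤}

Working:
Fixpoint table:
  B0:   IN=(all ⊤)   OUT={c:5; rest ⊤}
  B1:   IN={c:5; rest ⊤}   OUT={c:5, e:0; rest ⊤}
  B2:   IN={c:5, e:0; rest ⊤}   OUT={b:0, c:5, e:0; rest ⊤}
  B3:   IN={c:5, e:0; rest ⊤}   OUT={c:5, e:0, f:5; rest ⊤}
  B4:   IN={c:5; rest ⊤}   OUT={c:5, e:6; rest ⊤}
  B5:   IN={c:5; rest ⊤}   OUT={c:5; rest ⊤}
  B6:   IN={c:5; rest ⊤}   OUT={c:5; rest ⊤}

Merge at B4: IN[B4] = OUT[B3] ⊔ OUT[B5] = {a: ⊤, b: ⊤, c: 5, d: ⊤, e: ⊤, f: ⊤}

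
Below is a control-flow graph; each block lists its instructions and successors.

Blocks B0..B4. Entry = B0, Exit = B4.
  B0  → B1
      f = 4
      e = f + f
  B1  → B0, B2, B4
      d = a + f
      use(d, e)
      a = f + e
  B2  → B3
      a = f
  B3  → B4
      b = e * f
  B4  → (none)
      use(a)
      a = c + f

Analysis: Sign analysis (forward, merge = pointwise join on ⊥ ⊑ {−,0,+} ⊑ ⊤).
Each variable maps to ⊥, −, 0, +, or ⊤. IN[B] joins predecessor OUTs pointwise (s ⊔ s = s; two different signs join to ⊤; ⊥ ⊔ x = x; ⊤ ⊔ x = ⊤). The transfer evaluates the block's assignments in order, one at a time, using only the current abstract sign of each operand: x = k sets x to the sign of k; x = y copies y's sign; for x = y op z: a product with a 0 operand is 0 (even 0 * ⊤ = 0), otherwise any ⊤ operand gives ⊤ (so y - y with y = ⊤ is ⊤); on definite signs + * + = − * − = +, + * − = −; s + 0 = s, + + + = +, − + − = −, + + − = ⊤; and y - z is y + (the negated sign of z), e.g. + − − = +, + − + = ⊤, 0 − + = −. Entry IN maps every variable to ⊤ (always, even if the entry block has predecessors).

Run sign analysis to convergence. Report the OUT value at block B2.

Answer: {a: +, b: ⊤, c: ⊤, d: ⊤, e: +, f: +}

Working:
Per-block solution:
  B0: | IN=(all ⊤) | OUT={e:+, f:+; rest ⊤}
  B1: | IN={e:+, f:+; rest ⊤} | OUT={a:+, e:+, f:+; rest ⊤}
  B2: | IN={a:+, e:+, f:+; rest ⊤} | OUT={a:+, e:+, f:+; rest ⊤}
  B3: | IN={a:+, e:+, f:+; rest ⊤} | OUT={a:+, b:+, e:+, f:+; rest ⊤}
  B4: | IN={a:+, e:+, f:+; rest ⊤} | OUT={e:+, f:+; rest ⊤}

Merge at B2: IN[B2] = OUT[B1] = {a: +, b: ⊤, c: ⊤, d: ⊤, e: +, f: +}
Applying B2's transfer function to that IN value gives OUT[B2] (row B2 above).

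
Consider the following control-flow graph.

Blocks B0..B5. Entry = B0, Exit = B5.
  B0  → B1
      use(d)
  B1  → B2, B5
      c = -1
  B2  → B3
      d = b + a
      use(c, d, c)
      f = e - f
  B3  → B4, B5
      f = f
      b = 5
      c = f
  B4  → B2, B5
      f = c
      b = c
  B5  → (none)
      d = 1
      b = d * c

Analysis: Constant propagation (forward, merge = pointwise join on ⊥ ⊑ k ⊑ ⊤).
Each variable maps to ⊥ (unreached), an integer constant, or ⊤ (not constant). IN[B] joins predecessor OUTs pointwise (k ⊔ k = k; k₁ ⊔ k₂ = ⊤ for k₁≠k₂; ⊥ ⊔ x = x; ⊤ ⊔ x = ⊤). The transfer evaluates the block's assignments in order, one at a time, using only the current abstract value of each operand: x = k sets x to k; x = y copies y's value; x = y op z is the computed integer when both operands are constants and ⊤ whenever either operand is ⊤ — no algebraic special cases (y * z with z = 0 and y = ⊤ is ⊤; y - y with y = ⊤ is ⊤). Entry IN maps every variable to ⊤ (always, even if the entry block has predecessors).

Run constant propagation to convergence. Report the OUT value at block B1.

Answer: {a: ⊤, b: ⊤, c: -1, d: ⊤, e: ⊤, f: ⊤}

Working:
Per-block solution:
  B0:  IN=(all ⊤)  OUT=(all ⊤)
  B1:  IN=(all ⊤)  OUT={c:-1; rest ⊤}
  B2:  IN=(all ⊤)  OUT=(all ⊤)
  B3:  IN=(all ⊤)  OUT={b:5; rest ⊤}
  B4:  IN={b:5; rest ⊤}  OUT=(all ⊤)
  B5:  IN=(all ⊤)  OUT={d:1; rest ⊤}

Merge at B1: IN[B1] = OUT[B0] = {a: ⊤, b: ⊤, c: ⊤, d: ⊤, e: ⊤, f: ⊤}
Applying B1's transfer function to that IN value gives OUT[B1] (row B1 above).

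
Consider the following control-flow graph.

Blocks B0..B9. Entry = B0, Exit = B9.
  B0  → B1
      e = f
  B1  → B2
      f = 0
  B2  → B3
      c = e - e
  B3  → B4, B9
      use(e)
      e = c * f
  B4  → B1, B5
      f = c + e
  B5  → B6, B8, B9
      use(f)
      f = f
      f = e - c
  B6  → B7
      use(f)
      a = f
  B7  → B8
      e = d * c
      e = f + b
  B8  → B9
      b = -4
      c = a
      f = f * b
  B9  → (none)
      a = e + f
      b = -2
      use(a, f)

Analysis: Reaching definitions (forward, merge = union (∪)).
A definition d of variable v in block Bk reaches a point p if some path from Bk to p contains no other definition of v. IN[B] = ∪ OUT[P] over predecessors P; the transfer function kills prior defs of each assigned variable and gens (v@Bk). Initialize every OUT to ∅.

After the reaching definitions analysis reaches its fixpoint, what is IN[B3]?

Converged values:
  B0:   IN={}   OUT={e@B0}
  B1:   IN={c@B2, e@B0, e@B3, f@B4}   OUT={c@B2, e@B0, e@B3, f@B1}
  B2:   IN={c@B2, e@B0, e@B3, f@B1}   OUT={c@B2, e@B0, e@B3, f@B1}
  B3:   IN={c@B2, e@B0, e@B3, f@B1}   OUT={c@B2, e@B3, f@B1}
  B4:   IN={c@B2, e@B3, f@B1}   OUT={c@B2, e@B3, f@B4}
  B5:   IN={c@B2, e@B3, f@B4}   OUT={c@B2, e@B3, f@B5}
  B6:   IN={c@B2, e@B3, f@B5}   OUT={a@B6, c@B2, e@B3, f@B5}
  B7:   IN={a@B6, c@B2, e@B3, f@B5}   OUT={a@B6, c@B2, e@B7, f@B5}
  B8:   IN={a@B6, c@B2, e@B3, e@B7, f@B5}   OUT={a@B6, b@B8, c@B8, e@B3, e@B7, f@B8}
  B9:   IN={a@B6, b@B8, c@B2, c@B8, e@B3, e@B7, f@B1, f@B5, f@B8}   OUT={a@B9, b@B9, c@B2, c@B8, e@B3, e@B7, f@B1, f@B5, f@B8}

Merge at B3: IN[B3] = OUT[B2] = {c@B2, e@B0, e@B3, f@B1}

Answer: {c@B2, e@B0, e@B3, f@B1}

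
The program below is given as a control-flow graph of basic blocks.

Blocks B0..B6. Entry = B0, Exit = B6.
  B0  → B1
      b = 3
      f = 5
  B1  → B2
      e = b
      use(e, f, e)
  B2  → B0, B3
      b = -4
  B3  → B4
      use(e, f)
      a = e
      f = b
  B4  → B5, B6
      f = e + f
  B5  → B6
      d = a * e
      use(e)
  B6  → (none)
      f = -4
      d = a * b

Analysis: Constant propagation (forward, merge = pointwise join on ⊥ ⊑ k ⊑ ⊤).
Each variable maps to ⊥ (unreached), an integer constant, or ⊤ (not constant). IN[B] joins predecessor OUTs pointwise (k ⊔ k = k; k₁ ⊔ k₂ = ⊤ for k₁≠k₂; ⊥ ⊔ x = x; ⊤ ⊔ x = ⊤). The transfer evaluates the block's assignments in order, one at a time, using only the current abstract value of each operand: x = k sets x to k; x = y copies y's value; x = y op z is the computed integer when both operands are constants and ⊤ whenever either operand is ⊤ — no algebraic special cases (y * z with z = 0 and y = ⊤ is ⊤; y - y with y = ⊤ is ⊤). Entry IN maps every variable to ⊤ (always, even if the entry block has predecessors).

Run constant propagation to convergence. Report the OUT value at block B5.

Per-block solution:
  B0:  IN=(all ⊤)  OUT={b:3, f:5; rest ⊤}
  B1:  IN={b:3, f:5; rest ⊤}  OUT={b:3, e:3, f:5; rest ⊤}
  B2:  IN={b:3, e:3, f:5; rest ⊤}  OUT={b:-4, e:3, f:5; rest ⊤}
  B3:  IN={b:-4, e:3, f:5; rest ⊤}  OUT={a:3, b:-4, e:3, f:-4; rest ⊤}
  B4:  IN={a:3, b:-4, e:3, f:-4; rest ⊤}  OUT={a:3, b:-4, e:3, f:-1; rest ⊤}
  B5:  IN={a:3, b:-4, e:3, f:-1; rest ⊤}  OUT={a:3, b:-4, d:9, e:3, f:-1; rest ⊤}
  B6:  IN={a:3, b:-4, e:3, f:-1; rest ⊤}  OUT={a:3, b:-4, d:-12, e:3, f:-4; rest ⊤}

Merge at B5: IN[B5] = OUT[B4] = {a: 3, b: -4, c: ⊤, d: ⊤, e: 3, f: -1}
Applying B5's transfer function to that IN value gives OUT[B5] (row B5 above).

Answer: {a: 3, b: -4, c: ⊤, d: 9, e: 3, f: -1}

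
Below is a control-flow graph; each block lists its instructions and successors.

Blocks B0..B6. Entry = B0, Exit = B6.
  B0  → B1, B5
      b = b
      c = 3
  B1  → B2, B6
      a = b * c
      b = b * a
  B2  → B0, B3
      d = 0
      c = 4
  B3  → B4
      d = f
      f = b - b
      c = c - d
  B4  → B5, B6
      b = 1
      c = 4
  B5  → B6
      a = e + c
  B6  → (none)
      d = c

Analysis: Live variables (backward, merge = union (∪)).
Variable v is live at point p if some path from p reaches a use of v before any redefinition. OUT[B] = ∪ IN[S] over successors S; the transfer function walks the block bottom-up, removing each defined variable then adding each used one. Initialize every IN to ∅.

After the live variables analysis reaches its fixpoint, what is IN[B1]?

Answer: {b, c, e, f}

Trace:
Per-block solution:
  B0: | IN={b, e, f} | OUT={b, c, e, f}
  B1: | IN={b, c, e, f} | OUT={b, c, e, f}
  B2: | IN={b, e, f} | OUT={b, c, e, f}
  B3: | IN={b, c, e, f} | OUT={e}
  B4: | IN={e} | OUT={c, e}
  B5: | IN={c, e} | OUT={c}
  B6: | IN={c} | OUT={}

Merge at B1: OUT[B1] = IN[B2] ⊔ IN[B6] = {b, c, e, f}
Applying B1's transfer function to that OUT value gives IN[B1] (row B1 above).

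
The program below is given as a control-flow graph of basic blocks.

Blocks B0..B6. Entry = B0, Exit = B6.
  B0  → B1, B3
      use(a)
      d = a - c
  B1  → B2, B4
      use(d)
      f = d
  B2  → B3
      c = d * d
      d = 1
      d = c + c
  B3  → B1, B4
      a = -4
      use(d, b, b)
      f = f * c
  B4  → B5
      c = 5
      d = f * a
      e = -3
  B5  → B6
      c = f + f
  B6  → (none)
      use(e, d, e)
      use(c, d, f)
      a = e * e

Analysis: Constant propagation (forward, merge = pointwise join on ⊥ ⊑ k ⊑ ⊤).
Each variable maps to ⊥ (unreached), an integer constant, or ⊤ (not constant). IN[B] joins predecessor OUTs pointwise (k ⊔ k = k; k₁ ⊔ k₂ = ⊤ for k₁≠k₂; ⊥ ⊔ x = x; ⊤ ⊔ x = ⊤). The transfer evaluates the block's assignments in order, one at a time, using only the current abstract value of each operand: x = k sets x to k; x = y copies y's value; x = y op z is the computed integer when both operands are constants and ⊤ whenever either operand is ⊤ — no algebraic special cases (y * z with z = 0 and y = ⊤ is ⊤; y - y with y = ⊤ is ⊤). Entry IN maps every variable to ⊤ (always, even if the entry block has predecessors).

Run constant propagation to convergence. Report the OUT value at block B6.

Converged values:
  B0: | IN=(all ⊤) | OUT=(all ⊤)
  B1: | IN=(all ⊤) | OUT=(all ⊤)
  B2: | IN=(all ⊤) | OUT=(all ⊤)
  B3: | IN=(all ⊤) | OUT={a:-4; rest ⊤}
  B4: | IN=(all ⊤) | OUT={c:5, e:-3; rest ⊤}
  B5: | IN={c:5, e:-3; rest ⊤} | OUT={e:-3; rest ⊤}
  B6: | IN={e:-3; rest ⊤} | OUT={a:9, e:-3; rest ⊤}

Merge at B6: IN[B6] = OUT[B5] = {a: ⊤, b: ⊤, c: ⊤, d: ⊤, e: -3, f: ⊤}
Applying B6's transfer function to that IN value gives OUT[B6] (row B6 above).

Answer: {a: 9, b: ⊤, c: ⊤, d: ⊤, e: -3, f: ⊤}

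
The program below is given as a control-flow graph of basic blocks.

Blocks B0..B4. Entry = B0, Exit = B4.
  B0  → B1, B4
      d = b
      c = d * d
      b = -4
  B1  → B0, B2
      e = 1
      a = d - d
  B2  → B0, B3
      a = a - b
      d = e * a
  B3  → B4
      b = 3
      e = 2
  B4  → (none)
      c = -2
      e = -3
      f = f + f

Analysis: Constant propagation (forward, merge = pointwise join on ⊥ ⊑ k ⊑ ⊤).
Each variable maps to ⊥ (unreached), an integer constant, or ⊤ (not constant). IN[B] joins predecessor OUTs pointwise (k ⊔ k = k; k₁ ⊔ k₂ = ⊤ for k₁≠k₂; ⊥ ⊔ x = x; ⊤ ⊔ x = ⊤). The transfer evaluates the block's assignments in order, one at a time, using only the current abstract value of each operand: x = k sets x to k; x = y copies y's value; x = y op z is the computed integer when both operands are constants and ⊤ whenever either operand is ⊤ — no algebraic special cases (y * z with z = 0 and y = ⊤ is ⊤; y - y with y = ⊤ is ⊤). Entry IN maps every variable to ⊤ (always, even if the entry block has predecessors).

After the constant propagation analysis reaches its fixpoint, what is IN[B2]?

Answer: {a: ⊤, b: -4, c: ⊤, d: ⊤, e: 1, f: ⊤}

Derivation:
Fixpoint table:
  B0:   IN=(all ⊤)   OUT={b:-4; rest ⊤}
  B1:   IN={b:-4; rest ⊤}   OUT={b:-4, e:1; rest ⊤}
  B2:   IN={b:-4, e:1; rest ⊤}   OUT={b:-4, e:1; rest ⊤}
  B3:   IN={b:-4, e:1; rest ⊤}   OUT={b:3, e:2; rest ⊤}
  B4:   IN=(all ⊤)   OUT={c:-2, e:-3; rest ⊤}

Merge at B2: IN[B2] = OUT[B1] = {a: ⊤, b: -4, c: ⊤, d: ⊤, e: 1, f: ⊤}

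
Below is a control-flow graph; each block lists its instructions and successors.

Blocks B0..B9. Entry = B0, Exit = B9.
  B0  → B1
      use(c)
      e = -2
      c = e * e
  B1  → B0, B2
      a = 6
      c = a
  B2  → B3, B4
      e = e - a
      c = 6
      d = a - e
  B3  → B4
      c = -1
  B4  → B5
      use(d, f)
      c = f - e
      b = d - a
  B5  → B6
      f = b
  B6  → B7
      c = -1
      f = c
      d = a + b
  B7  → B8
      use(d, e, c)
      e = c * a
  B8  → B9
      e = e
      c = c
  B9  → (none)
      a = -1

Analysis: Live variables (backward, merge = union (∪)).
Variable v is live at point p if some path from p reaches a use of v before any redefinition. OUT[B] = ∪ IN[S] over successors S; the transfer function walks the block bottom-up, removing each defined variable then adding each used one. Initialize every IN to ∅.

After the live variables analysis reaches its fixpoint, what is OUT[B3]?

Converged values:
  B0:   IN={c, f}   OUT={e, f}
  B1:   IN={e, f}   OUT={a, c, e, f}
  B2:   IN={a, e, f}   OUT={a, d, e, f}
  B3:   IN={a, d, e, f}   OUT={a, d, e, f}
  B4:   IN={a, d, e, f}   OUT={a, b, e}
  B5:   IN={a, b, e}   OUT={a, b, e}
  B6:   IN={a, b, e}   OUT={a, c, d, e}
  B7:   IN={a, c, d, e}   OUT={c, e}
  B8:   IN={c, e}   OUT={}
  B9:   IN={}   OUT={}

Merge at B3: OUT[B3] = IN[B4] = {a, d, e, f}

Answer: {a, d, e, f}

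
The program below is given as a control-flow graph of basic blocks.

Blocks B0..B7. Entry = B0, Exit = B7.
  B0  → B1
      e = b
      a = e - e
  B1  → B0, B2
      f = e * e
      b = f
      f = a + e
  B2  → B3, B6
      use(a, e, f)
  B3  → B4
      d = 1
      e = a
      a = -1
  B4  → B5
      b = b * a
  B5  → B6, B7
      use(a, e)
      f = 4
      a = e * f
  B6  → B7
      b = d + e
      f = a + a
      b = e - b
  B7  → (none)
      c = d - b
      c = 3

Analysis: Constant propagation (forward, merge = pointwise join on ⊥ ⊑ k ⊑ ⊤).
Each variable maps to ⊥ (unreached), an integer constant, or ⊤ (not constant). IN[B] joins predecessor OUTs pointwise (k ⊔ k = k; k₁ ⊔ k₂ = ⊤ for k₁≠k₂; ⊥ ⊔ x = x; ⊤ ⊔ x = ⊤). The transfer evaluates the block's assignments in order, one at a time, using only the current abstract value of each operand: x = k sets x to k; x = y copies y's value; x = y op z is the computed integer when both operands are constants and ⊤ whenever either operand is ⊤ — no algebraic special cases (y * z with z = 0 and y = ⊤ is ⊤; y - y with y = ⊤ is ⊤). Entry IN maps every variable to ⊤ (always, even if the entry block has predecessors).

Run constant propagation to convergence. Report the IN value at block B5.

Answer: {a: -1, b: ⊤, c: ⊤, d: 1, e: ⊤, f: ⊤}

Working:
Converged values:
  B0:  IN=(all ⊤)  OUT=(all ⊤)
  B1:  IN=(all ⊤)  OUT=(all ⊤)
  B2:  IN=(all ⊤)  OUT=(all ⊤)
  B3:  IN=(all ⊤)  OUT={a:-1, d:1; rest ⊤}
  B4:  IN={a:-1, d:1; rest ⊤}  OUT={a:-1, d:1; rest ⊤}
  B5:  IN={a:-1, d:1; rest ⊤}  OUT={d:1, f:4; rest ⊤}
  B6:  IN=(all ⊤)  OUT=(all ⊤)
  B7:  IN=(all ⊤)  OUT={c:3; rest ⊤}

Merge at B5: IN[B5] = OUT[B4] = {a: -1, b: ⊤, c: ⊤, d: 1, e: ⊤, f: ⊤}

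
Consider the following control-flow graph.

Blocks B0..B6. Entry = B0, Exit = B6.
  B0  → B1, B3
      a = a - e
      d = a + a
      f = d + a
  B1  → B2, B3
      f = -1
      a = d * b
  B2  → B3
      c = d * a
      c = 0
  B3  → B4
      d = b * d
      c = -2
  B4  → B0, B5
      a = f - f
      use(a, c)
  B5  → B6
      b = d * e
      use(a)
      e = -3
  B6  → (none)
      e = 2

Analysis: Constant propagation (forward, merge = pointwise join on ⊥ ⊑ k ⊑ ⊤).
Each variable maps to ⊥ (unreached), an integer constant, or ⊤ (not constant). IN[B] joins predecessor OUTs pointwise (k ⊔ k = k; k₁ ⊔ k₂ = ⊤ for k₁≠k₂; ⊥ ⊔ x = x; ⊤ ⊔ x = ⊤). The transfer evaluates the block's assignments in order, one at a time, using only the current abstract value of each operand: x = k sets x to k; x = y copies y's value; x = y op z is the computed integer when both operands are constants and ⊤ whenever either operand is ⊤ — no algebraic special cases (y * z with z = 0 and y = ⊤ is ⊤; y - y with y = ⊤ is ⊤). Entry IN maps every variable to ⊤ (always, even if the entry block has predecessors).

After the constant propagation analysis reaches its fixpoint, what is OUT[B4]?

Answer: {a: ⊤, b: ⊤, c: -2, d: ⊤, e: ⊤, f: ⊤}

Derivation:
Converged values:
  B0:  IN=(all ⊤)  OUT=(all ⊤)
  B1:  IN=(all ⊤)  OUT={f:-1; rest ⊤}
  B2:  IN={f:-1; rest ⊤}  OUT={c:0, f:-1; rest ⊤}
  B3:  IN=(all ⊤)  OUT={c:-2; rest ⊤}
  B4:  IN={c:-2; rest ⊤}  OUT={c:-2; rest ⊤}
  B5:  IN={c:-2; rest ⊤}  OUT={c:-2, e:-3; rest ⊤}
  B6:  IN={c:-2, e:-3; rest ⊤}  OUT={c:-2, e:2; rest ⊤}

Merge at B4: IN[B4] = OUT[B3] = {a: ⊤, b: ⊤, c: -2, d: ⊤, e: ⊤, f: ⊤}
Applying B4's transfer function to that IN value gives OUT[B4] (row B4 above).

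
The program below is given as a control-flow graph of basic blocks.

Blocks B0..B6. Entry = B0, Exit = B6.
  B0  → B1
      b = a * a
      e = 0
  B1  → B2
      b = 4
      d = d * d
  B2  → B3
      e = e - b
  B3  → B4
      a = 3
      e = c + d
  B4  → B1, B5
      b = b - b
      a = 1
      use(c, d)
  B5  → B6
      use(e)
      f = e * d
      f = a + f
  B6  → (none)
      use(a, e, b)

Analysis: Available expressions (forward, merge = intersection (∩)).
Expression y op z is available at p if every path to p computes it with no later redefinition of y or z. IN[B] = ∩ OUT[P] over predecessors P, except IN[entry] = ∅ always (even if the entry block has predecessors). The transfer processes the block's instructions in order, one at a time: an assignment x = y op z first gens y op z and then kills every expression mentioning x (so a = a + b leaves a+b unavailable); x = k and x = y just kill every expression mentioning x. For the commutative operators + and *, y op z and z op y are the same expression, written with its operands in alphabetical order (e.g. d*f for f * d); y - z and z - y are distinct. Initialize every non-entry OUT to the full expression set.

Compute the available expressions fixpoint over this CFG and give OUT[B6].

Fixpoint table:
  B0: | IN={} | OUT={a*a}
  B1: | IN={} | OUT={}
  B2: | IN={} | OUT={}
  B3: | IN={} | OUT={c+d}
  B4: | IN={c+d} | OUT={c+d}
  B5: | IN={c+d} | OUT={c+d, d*e}
  B6: | IN={c+d, d*e} | OUT={c+d, d*e}

Merge at B6: IN[B6] = OUT[B5] = {c+d, d*e}
Applying B6's transfer function to that IN value gives OUT[B6] (row B6 above).

Answer: {c+d, d*e}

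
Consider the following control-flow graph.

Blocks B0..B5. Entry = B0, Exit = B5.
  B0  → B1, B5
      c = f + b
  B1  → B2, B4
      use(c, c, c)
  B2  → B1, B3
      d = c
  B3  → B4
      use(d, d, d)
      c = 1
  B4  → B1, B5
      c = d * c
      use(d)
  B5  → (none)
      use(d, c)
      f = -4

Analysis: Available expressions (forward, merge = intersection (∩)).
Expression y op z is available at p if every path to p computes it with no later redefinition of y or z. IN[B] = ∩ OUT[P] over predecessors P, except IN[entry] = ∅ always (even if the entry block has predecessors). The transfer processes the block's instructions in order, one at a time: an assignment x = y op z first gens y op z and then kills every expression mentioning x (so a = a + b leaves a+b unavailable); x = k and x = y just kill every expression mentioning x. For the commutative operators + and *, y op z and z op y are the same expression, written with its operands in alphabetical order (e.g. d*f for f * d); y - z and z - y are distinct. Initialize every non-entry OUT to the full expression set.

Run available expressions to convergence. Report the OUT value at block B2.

Answer: {b+f}

Working:
Per-block solution:
  B0:   IN={}   OUT={b+f}
  B1:   IN={b+f}   OUT={b+f}
  B2:   IN={b+f}   OUT={b+f}
  B3:   IN={b+f}   OUT={b+f}
  B4:   IN={b+f}   OUT={b+f}
  B5:   IN={b+f}   OUT={}

Merge at B2: IN[B2] = OUT[B1] = {b+f}
Applying B2's transfer function to that IN value gives OUT[B2] (row B2 above).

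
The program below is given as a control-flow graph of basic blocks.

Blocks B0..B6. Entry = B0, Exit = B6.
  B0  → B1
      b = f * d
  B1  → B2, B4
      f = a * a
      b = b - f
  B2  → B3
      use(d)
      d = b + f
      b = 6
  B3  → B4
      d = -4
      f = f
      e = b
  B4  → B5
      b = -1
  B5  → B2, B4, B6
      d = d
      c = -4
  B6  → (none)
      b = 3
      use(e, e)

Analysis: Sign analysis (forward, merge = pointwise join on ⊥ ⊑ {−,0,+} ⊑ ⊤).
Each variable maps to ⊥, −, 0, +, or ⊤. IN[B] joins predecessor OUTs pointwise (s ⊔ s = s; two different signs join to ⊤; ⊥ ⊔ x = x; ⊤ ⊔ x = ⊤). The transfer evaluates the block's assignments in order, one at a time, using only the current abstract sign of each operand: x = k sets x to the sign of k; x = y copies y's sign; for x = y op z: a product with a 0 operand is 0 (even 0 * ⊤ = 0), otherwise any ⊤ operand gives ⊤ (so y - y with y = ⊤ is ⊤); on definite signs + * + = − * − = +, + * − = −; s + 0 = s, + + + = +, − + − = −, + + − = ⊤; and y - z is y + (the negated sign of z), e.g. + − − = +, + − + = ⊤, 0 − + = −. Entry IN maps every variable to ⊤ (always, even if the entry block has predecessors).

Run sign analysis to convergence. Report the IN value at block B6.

Answer: {a: ⊤, b: -, c: -, d: ⊤, e: ⊤, f: ⊤}

Working:
Fixpoint table:
  B0: | IN=(all ⊤) | OUT=(all ⊤)
  B1: | IN=(all ⊤) | OUT=(all ⊤)
  B2: | IN=(all ⊤) | OUT={b:+; rest ⊤}
  B3: | IN={b:+; rest ⊤} | OUT={b:+, d:-, e:+; rest ⊤}
  B4: | IN=(all ⊤) | OUT={b:-; rest ⊤}
  B5: | IN={b:-; rest ⊤} | OUT={b:-, c:-; rest ⊤}
  B6: | IN={b:-, c:-; rest ⊤} | OUT={b:+, c:-; rest ⊤}

Merge at B6: IN[B6] = OUT[B5] = {a: ⊤, b: -, c: -, d: ⊤, e: ⊤, f: ⊤}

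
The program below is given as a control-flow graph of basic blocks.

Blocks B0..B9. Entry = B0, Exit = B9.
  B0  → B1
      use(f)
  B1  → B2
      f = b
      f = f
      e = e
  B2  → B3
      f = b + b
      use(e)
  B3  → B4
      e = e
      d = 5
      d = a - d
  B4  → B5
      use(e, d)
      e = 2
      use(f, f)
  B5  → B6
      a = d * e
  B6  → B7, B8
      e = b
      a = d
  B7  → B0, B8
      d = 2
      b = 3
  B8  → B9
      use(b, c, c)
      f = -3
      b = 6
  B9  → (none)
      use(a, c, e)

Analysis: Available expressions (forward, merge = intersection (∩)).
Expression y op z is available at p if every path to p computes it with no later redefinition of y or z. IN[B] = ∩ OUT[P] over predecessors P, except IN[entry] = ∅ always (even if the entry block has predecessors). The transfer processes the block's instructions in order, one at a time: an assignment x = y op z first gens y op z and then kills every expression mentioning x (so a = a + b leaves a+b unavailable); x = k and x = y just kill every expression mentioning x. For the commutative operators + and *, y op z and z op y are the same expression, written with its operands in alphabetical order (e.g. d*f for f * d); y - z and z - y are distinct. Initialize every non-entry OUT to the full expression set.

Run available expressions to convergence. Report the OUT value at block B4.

Answer: {b+b}

Derivation:
Per-block solution:
  B0:   IN={}   OUT={}
  B1:   IN={}   OUT={}
  B2:   IN={}   OUT={b+b}
  B3:   IN={b+b}   OUT={b+b}
  B4:   IN={b+b}   OUT={b+b}
  B5:   IN={b+b}   OUT={b+b, d*e}
  B6:   IN={b+b, d*e}   OUT={b+b}
  B7:   IN={b+b}   OUT={}
  B8:   IN={}   OUT={}
  B9:   IN={}   OUT={}

Merge at B4: IN[B4] = OUT[B3] = {b+b}
Applying B4's transfer function to that IN value gives OUT[B4] (row B4 above).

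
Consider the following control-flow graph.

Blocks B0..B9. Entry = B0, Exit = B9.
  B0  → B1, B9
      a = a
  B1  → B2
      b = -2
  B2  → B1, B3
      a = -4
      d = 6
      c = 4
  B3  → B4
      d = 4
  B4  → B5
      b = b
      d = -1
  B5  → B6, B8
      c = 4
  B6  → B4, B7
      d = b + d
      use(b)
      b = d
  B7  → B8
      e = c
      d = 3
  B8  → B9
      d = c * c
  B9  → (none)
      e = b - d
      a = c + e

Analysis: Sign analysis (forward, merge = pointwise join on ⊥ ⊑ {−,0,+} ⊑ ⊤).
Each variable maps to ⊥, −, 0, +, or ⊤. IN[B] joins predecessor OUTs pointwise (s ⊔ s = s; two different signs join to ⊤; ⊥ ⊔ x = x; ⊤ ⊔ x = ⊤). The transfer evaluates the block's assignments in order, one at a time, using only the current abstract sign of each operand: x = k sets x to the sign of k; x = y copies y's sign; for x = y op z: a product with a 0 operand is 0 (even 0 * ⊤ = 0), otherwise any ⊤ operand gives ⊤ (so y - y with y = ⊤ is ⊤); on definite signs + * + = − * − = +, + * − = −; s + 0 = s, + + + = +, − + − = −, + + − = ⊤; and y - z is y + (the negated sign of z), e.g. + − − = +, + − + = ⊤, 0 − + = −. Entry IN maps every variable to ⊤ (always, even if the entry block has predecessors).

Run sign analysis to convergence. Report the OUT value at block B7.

Answer: {a: -, b: -, c: +, d: +, e: +, f: ⊤}

Derivation:
Fixpoint table:
  B0:  IN=(all ⊤)  OUT=(all ⊤)
  B1:  IN=(all ⊤)  OUT={b:-; rest ⊤}
  B2:  IN={b:-; rest ⊤}  OUT={a:-, b:-, c:+, d:+; rest ⊤}
  B3:  IN={a:-, b:-, c:+, d:+; rest ⊤}  OUT={a:-, b:-, c:+, d:+; rest ⊤}
  B4:  IN={a:-, b:-, c:+; rest ⊤}  OUT={a:-, b:-, c:+, d:-; rest ⊤}
  B5:  IN={a:-, b:-, c:+, d:-; rest ⊤}  OUT={a:-, b:-, c:+, d:-; rest ⊤}
  B6:  IN={a:-, b:-, c:+, d:-; rest ⊤}  OUT={a:-, b:-, c:+, d:-; rest ⊤}
  B7:  IN={a:-, b:-, c:+, d:-; rest ⊤}  OUT={a:-, b:-, c:+, d:+, e:+; rest ⊤}
  B8:  IN={a:-, b:-, c:+; rest ⊤}  OUT={a:-, b:-, c:+, d:+; rest ⊤}
  B9:  IN=(all ⊤)  OUT=(all ⊤)

Merge at B7: IN[B7] = OUT[B6] = {a: -, b: -, c: +, d: -, e: ⊤, f: ⊤}
Applying B7's transfer function to that IN value gives OUT[B7] (row B7 above).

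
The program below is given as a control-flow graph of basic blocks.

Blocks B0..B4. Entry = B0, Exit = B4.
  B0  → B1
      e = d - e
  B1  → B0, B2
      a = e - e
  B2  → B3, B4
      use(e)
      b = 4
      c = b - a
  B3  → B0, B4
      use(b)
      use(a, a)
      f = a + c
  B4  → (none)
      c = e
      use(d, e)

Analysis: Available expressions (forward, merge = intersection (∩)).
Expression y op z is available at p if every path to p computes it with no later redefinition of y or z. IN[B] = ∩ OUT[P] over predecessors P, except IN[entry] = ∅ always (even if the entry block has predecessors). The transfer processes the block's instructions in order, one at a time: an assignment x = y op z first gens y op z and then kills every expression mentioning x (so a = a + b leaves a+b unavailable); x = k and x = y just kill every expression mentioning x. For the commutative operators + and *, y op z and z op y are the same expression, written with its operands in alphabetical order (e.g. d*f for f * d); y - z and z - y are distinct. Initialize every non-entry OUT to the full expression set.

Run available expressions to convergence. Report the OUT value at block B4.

Answer: {b-a, e-e}

Derivation:
Per-block solution:
  B0:  IN={}  OUT={}
  B1:  IN={}  OUT={e-e}
  B2:  IN={e-e}  OUT={b-a, e-e}
  B3:  IN={b-a, e-e}  OUT={a+c, b-a, e-e}
  B4:  IN={b-a, e-e}  OUT={b-a, e-e}

Merge at B4: IN[B4] = OUT[B2] ∩ OUT[B3] = {b-a, e-e}
Applying B4's transfer function to that IN value gives OUT[B4] (row B4 above).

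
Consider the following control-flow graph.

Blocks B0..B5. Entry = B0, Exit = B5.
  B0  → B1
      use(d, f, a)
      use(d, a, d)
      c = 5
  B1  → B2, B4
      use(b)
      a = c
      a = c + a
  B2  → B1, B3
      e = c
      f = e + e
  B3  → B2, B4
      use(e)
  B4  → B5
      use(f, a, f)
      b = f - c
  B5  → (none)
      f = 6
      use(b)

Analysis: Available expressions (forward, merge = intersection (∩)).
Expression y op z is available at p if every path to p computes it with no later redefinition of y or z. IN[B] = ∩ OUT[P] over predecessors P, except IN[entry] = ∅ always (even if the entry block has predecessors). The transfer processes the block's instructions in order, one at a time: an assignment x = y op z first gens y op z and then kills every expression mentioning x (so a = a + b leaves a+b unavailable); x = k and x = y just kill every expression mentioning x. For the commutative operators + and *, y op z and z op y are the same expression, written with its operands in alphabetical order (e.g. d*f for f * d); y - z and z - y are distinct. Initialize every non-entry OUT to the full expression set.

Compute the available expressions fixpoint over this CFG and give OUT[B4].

Per-block solution:
  B0: | IN={} | OUT={}
  B1: | IN={} | OUT={}
  B2: | IN={} | OUT={e+e}
  B3: | IN={e+e} | OUT={e+e}
  B4: | IN={} | OUT={f-c}
  B5: | IN={f-c} | OUT={}

Merge at B4: IN[B4] = OUT[B1] ∩ OUT[B3] = {}
Applying B4's transfer function to that IN value gives OUT[B4] (row B4 above).

Answer: {f-c}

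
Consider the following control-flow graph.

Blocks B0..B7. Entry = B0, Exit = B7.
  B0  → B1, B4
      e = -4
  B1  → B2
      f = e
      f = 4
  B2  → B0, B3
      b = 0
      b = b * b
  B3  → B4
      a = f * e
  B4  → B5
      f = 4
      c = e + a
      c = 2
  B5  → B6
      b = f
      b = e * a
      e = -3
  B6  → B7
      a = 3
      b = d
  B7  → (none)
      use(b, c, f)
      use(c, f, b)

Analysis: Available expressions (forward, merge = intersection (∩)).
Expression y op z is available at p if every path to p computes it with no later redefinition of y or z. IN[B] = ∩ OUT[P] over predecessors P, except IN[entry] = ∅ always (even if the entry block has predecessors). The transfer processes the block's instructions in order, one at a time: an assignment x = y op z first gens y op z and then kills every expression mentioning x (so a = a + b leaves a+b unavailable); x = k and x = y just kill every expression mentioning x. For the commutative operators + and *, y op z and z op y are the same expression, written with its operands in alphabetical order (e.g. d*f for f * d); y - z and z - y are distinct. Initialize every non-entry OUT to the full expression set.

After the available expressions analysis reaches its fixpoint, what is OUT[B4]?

Answer: {a+e}

Trace:
Per-block solution:
  B0:  IN={}  OUT={}
  B1:  IN={}  OUT={}
  B2:  IN={}  OUT={}
  B3:  IN={}  OUT={e*f}
  B4:  IN={}  OUT={a+e}
  B5:  IN={a+e}  OUT={}
  B6:  IN={}  OUT={}
  B7:  IN={}  OUT={}

Merge at B4: IN[B4] = OUT[B0] ∩ OUT[B3] = {}
Applying B4's transfer function to that IN value gives OUT[B4] (row B4 above).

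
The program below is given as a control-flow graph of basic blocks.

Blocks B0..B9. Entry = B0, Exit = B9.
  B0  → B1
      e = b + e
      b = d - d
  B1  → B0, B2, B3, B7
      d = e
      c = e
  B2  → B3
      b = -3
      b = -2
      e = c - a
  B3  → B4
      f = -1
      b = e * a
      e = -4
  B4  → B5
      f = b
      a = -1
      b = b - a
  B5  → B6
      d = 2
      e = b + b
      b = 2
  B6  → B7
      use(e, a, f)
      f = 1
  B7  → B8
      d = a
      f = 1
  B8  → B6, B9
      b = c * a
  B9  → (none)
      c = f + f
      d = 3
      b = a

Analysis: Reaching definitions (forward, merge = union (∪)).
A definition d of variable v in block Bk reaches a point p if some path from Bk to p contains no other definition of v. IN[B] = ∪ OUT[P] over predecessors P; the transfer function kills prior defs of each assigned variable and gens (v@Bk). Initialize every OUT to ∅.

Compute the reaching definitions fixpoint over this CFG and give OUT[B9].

Converged values:
  B0:  IN={b@B0, c@B1, d@B1, e@B0}  OUT={b@B0, c@B1, d@B1, e@B0}
  B1:  IN={b@B0, c@B1, d@B1, e@B0}  OUT={b@B0, c@B1, d@B1, e@B0}
  B2:  IN={b@B0, c@B1, d@B1, e@B0}  OUT={b@B2, c@B1, d@B1, e@B2}
  B3:  IN={b@B0, b@B2, c@B1, d@B1, e@B0, e@B2}  OUT={b@B3, c@B1, d@B1, e@B3, f@B3}
  B4:  IN={b@B3, c@B1, d@B1, e@B3, f@B3}  OUT={a@B4, b@B4, c@B1, d@B1, e@B3, f@B4}
  B5:  IN={a@B4, b@B4, c@B1, d@B1, e@B3, f@B4}  OUT={a@B4, b@B5, c@B1, d@B5, e@B5, f@B4}
  B6:  IN={a@B4, b@B5, b@B8, c@B1, d@B5, d@B7, e@B0, e@B5, f@B4, f@B7}  OUT={a@B4, b@B5, b@B8, c@B1, d@B5, d@B7, e@B0, e@B5, f@B6}
  B7:  IN={a@B4, b@B0, b@B5, b@B8, c@B1, d@B1, d@B5, d@B7, e@B0, e@B5, f@B6}  OUT={a@B4, b@B0, b@B5, b@B8, c@B1, d@B7, e@B0, e@B5, f@B7}
  B8:  IN={a@B4, b@B0, b@B5, b@B8, c@B1, d@B7, e@B0, e@B5, f@B7}  OUT={a@B4, b@B8, c@B1, d@B7, e@B0, e@B5, f@B7}
  B9:  IN={a@B4, b@B8, c@B1, d@B7, e@B0, e@B5, f@B7}  OUT={a@B4, b@B9, c@B9, d@B9, e@B0, e@B5, f@B7}

Merge at B9: IN[B9] = OUT[B8] = {a@B4, b@B8, c@B1, d@B7, e@B0, e@B5, f@B7}
Applying B9's transfer function to that IN value gives OUT[B9] (row B9 above).

Answer: {a@B4, b@B9, c@B9, d@B9, e@B0, e@B5, f@B7}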